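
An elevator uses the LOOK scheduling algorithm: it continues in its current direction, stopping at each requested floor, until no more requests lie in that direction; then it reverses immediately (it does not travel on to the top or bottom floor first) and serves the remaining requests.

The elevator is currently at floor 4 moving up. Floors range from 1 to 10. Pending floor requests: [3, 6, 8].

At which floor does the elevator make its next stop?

Current floor: 4, direction: up
Requests above: [6, 8]
Requests below: [3]
Moving up and requests lie above → nearest above is min([6, 8]) = 6

Answer: 6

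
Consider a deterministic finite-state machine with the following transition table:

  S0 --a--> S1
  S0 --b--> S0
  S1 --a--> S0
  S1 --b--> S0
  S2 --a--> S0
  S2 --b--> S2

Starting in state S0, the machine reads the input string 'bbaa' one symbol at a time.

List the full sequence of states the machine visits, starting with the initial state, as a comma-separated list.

Answer: S0, S0, S0, S1, S0

Derivation:
Start: S0
  read 'b': S0 --b--> S0
  read 'b': S0 --b--> S0
  read 'a': S0 --a--> S1
  read 'a': S1 --a--> S0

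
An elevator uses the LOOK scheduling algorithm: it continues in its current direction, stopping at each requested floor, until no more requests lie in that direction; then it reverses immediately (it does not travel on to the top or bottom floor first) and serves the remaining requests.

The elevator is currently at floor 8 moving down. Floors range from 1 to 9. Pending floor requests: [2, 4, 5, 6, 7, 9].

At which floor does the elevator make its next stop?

Current floor: 8, direction: down
Requests above: [9]
Requests below: [2, 4, 5, 6, 7]
Moving down and requests lie below → nearest below is max([2, 4, 5, 6, 7]) = 7

Answer: 7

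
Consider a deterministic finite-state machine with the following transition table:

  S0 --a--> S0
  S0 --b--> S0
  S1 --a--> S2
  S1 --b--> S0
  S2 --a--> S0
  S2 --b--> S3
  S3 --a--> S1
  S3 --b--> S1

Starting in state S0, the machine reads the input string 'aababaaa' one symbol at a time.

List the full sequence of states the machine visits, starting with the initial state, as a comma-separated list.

Start: S0
  read 'a': S0 --a--> S0
  read 'a': S0 --a--> S0
  read 'b': S0 --b--> S0
  read 'a': S0 --a--> S0
  read 'b': S0 --b--> S0
  read 'a': S0 --a--> S0
  read 'a': S0 --a--> S0
  read 'a': S0 --a--> S0

Answer: S0, S0, S0, S0, S0, S0, S0, S0, S0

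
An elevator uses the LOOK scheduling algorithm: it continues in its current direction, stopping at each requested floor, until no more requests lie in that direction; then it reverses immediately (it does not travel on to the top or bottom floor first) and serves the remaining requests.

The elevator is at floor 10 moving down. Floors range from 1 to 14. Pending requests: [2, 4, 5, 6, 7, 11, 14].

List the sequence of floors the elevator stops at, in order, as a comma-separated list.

Answer: 7, 6, 5, 4, 2, 11, 14

Derivation:
Current: 10, moving DOWN
Serve below first (descending): [7, 6, 5, 4, 2]
Then reverse, serve above (ascending): [11, 14]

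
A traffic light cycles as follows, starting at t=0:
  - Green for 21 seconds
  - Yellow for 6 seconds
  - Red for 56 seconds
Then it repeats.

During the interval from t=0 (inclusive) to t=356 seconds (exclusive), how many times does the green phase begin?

Answer: 5

Derivation:
Cycle = 21+6+56 = 83s
green phase starts at t = k*83 + 0 for k=0,1,2,...
Need k*83+0 < 356 → k < 4.289
k ∈ {0, ..., 4} → 5 starts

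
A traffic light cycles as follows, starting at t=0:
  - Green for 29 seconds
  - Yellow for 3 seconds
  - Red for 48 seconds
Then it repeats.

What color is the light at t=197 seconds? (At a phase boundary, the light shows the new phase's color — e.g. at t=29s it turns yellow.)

Cycle length = 29 + 3 + 48 = 80s
t = 197, phase_t = 197 mod 80 = 37
37 >= 32 → RED

Answer: red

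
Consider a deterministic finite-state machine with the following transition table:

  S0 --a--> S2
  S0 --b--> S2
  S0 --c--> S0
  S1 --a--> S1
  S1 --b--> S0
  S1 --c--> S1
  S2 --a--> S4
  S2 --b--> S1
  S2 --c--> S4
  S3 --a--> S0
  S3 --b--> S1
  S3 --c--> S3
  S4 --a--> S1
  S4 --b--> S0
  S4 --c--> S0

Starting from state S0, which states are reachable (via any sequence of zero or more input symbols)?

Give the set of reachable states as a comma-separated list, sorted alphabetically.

BFS from S0:
  visit S0: S0--a-->S2 (new), S0--b-->S2 (seen), S0--c-->S0 (seen)
  visit S2: S2--a-->S4 (new), S2--b-->S1 (new), S2--c-->S4 (seen)
  visit S4: S4--a-->S1 (seen), S4--b-->S0 (seen), S4--c-->S0 (seen)
  visit S1: S1--a-->S1 (seen), S1--b-->S0 (seen), S1--c-->S1 (seen)

Answer: S0, S1, S2, S4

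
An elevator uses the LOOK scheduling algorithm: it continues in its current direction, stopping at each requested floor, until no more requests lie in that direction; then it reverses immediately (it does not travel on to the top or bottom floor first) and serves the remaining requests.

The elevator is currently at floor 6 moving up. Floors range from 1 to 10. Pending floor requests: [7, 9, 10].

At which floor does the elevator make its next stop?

Current floor: 6, direction: up
Requests above: [7, 9, 10]
Requests below: []
Moving up and requests lie above → nearest above is min([7, 9, 10]) = 7

Answer: 7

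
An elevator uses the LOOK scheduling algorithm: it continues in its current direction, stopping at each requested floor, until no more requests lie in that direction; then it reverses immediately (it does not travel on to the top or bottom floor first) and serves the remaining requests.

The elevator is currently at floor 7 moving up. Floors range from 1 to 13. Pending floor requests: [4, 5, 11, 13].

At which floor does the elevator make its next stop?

Answer: 11

Derivation:
Current floor: 7, direction: up
Requests above: [11, 13]
Requests below: [4, 5]
Moving up and requests lie above → nearest above is min([11, 13]) = 11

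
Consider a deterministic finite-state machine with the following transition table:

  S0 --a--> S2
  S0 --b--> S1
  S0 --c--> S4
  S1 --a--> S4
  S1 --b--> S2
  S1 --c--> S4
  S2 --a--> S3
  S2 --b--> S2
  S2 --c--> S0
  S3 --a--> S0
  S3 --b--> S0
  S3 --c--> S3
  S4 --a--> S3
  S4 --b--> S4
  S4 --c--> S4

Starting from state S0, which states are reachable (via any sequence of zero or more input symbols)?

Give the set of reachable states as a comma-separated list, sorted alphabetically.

Answer: S0, S1, S2, S3, S4

Derivation:
BFS from S0:
  visit S0: S0--a-->S2 (new), S0--b-->S1 (new), S0--c-->S4 (new)
  visit S2: S2--a-->S3 (new), S2--b-->S2 (seen), S2--c-->S0 (seen)
  visit S1: S1--a-->S4 (seen), S1--b-->S2 (seen), S1--c-->S4 (seen)
  visit S4: S4--a-->S3 (seen), S4--b-->S4 (seen), S4--c-->S4 (seen)
  visit S3: S3--a-->S0 (seen), S3--b-->S0 (seen), S3--c-->S3 (seen)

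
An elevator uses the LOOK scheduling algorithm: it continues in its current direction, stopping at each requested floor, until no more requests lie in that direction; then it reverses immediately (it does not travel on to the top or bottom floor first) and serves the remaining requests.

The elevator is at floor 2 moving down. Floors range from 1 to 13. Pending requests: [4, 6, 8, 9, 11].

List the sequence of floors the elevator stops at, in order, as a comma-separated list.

Current: 2, moving DOWN
Serve below first (descending): []
Then reverse, serve above (ascending): [4, 6, 8, 9, 11]

Answer: 4, 6, 8, 9, 11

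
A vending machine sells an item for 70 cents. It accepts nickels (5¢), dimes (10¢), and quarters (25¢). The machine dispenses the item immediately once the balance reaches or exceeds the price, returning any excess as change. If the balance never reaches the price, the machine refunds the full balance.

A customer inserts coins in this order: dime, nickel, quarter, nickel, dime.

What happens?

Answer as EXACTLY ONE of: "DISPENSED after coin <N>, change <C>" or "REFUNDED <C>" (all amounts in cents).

Price: 70¢
Coin 1 (dime, 10¢): balance = 10¢
Coin 2 (nickel, 5¢): balance = 15¢
Coin 3 (quarter, 25¢): balance = 40¢
Coin 4 (nickel, 5¢): balance = 45¢
Coin 5 (dime, 10¢): balance = 55¢
All coins inserted, balance 55¢ < price 70¢ → REFUND 55¢

Answer: REFUNDED 55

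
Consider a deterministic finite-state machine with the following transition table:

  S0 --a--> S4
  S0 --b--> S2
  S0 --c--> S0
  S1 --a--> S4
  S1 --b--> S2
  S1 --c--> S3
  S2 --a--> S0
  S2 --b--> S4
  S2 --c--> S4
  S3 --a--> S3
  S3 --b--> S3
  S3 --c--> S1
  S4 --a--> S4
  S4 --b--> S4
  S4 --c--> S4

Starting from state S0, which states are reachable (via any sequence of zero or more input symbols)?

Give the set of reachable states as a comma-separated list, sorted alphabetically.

Answer: S0, S2, S4

Derivation:
BFS from S0:
  visit S0: S0--a-->S4 (new), S0--b-->S2 (new), S0--c-->S0 (seen)
  visit S4: S4--a-->S4 (seen), S4--b-->S4 (seen), S4--c-->S4 (seen)
  visit S2: S2--a-->S0 (seen), S2--b-->S4 (seen), S2--c-->S4 (seen)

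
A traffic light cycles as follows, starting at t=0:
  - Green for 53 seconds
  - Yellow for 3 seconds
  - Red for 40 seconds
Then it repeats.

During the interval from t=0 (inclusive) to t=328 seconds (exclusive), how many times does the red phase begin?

Answer: 3

Derivation:
Cycle = 53+3+40 = 96s
red phase starts at t = k*96 + 56 for k=0,1,2,...
Need k*96+56 < 328 → k < 2.833
k ∈ {0, ..., 2} → 3 starts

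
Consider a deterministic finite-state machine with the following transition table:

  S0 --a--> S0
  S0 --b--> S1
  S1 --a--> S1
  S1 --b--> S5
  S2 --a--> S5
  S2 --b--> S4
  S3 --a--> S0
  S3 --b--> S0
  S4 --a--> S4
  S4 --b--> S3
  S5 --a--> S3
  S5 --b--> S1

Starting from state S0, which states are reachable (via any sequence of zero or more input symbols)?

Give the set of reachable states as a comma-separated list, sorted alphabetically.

Answer: S0, S1, S3, S5

Derivation:
BFS from S0:
  visit S0: S0--a-->S0 (seen), S0--b-->S1 (new)
  visit S1: S1--a-->S1 (seen), S1--b-->S5 (new)
  visit S5: S5--a-->S3 (new), S5--b-->S1 (seen)
  visit S3: S3--a-->S0 (seen), S3--b-->S0 (seen)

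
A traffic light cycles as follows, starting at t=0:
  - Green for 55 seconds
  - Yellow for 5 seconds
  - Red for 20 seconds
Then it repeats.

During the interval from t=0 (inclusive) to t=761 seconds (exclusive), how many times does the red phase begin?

Cycle = 55+5+20 = 80s
red phase starts at t = k*80 + 60 for k=0,1,2,...
Need k*80+60 < 761 → k < 8.762
k ∈ {0, ..., 8} → 9 starts

Answer: 9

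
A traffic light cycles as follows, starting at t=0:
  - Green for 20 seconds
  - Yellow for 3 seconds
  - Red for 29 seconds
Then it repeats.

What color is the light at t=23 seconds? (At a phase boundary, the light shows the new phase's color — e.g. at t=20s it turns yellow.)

Cycle length = 20 + 3 + 29 = 52s
t = 23, phase_t = 23 mod 52 = 23
23 >= 23 → RED

Answer: red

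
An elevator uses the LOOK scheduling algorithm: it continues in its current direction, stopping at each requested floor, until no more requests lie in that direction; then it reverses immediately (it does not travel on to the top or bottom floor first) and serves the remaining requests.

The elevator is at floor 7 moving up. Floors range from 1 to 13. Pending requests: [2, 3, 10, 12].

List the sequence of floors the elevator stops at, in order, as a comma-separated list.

Current: 7, moving UP
Serve above first (ascending): [10, 12]
Then reverse, serve below (descending): [3, 2]

Answer: 10, 12, 3, 2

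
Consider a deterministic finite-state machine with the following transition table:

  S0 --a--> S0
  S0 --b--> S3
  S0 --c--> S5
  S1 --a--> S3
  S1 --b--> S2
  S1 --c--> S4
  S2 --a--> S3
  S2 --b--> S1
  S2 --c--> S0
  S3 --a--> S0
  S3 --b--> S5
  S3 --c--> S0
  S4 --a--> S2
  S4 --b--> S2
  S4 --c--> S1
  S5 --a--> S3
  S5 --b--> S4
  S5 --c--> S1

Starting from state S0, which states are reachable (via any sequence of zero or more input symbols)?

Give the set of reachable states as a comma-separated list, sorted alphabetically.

Answer: S0, S1, S2, S3, S4, S5

Derivation:
BFS from S0:
  visit S0: S0--a-->S0 (seen), S0--b-->S3 (new), S0--c-->S5 (new)
  visit S3: S3--a-->S0 (seen), S3--b-->S5 (seen), S3--c-->S0 (seen)
  visit S5: S5--a-->S3 (seen), S5--b-->S4 (new), S5--c-->S1 (new)
  visit S4: S4--a-->S2 (new), S4--b-->S2 (seen), S4--c-->S1 (seen)
  visit S1: S1--a-->S3 (seen), S1--b-->S2 (seen), S1--c-->S4 (seen)
  visit S2: S2--a-->S3 (seen), S2--b-->S1 (seen), S2--c-->S0 (seen)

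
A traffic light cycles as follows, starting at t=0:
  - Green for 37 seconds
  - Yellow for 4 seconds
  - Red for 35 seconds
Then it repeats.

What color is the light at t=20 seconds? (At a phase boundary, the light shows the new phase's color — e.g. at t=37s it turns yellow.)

Answer: green

Derivation:
Cycle length = 37 + 4 + 35 = 76s
t = 20, phase_t = 20 mod 76 = 20
20 < 37 (green end) → GREEN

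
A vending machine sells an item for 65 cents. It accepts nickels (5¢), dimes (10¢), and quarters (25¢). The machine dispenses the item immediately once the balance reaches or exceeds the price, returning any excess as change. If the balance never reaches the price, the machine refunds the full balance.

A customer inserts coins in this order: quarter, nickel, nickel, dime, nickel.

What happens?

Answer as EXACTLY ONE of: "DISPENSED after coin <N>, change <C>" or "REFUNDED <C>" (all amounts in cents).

Price: 65¢
Coin 1 (quarter, 25¢): balance = 25¢
Coin 2 (nickel, 5¢): balance = 30¢
Coin 3 (nickel, 5¢): balance = 35¢
Coin 4 (dime, 10¢): balance = 45¢
Coin 5 (nickel, 5¢): balance = 50¢
All coins inserted, balance 50¢ < price 65¢ → REFUND 50¢

Answer: REFUNDED 50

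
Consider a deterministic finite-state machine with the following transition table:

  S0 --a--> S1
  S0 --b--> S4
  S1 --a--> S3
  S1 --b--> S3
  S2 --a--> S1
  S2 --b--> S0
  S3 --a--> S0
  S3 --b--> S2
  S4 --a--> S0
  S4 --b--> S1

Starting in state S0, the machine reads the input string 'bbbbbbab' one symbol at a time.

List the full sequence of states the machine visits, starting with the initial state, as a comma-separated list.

Answer: S0, S4, S1, S3, S2, S0, S4, S0, S4

Derivation:
Start: S0
  read 'b': S0 --b--> S4
  read 'b': S4 --b--> S1
  read 'b': S1 --b--> S3
  read 'b': S3 --b--> S2
  read 'b': S2 --b--> S0
  read 'b': S0 --b--> S4
  read 'a': S4 --a--> S0
  read 'b': S0 --b--> S4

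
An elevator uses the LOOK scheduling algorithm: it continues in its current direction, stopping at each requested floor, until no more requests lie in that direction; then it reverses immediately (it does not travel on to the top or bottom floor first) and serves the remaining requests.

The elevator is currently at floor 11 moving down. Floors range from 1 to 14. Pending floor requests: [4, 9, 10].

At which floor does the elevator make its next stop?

Current floor: 11, direction: down
Requests above: []
Requests below: [4, 9, 10]
Moving down and requests lie below → nearest below is max([4, 9, 10]) = 10

Answer: 10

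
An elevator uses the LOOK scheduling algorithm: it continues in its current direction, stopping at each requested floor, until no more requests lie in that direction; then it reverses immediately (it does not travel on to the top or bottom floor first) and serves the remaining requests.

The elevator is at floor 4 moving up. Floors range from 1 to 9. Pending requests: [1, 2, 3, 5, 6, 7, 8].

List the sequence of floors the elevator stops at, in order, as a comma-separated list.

Answer: 5, 6, 7, 8, 3, 2, 1

Derivation:
Current: 4, moving UP
Serve above first (ascending): [5, 6, 7, 8]
Then reverse, serve below (descending): [3, 2, 1]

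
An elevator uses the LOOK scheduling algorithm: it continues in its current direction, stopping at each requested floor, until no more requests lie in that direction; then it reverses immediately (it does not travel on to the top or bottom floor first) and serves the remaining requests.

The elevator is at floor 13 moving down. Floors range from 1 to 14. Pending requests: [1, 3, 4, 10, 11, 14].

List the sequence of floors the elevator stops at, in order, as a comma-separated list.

Current: 13, moving DOWN
Serve below first (descending): [11, 10, 4, 3, 1]
Then reverse, serve above (ascending): [14]

Answer: 11, 10, 4, 3, 1, 14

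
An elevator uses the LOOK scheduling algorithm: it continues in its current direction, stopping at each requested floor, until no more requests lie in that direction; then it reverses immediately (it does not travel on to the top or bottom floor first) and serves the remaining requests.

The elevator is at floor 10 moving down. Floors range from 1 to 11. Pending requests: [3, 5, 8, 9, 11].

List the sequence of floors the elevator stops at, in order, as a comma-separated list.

Current: 10, moving DOWN
Serve below first (descending): [9, 8, 5, 3]
Then reverse, serve above (ascending): [11]

Answer: 9, 8, 5, 3, 11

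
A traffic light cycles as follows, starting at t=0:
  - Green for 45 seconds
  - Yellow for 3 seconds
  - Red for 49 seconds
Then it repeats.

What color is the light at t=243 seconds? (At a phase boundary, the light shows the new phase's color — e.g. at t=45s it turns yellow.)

Cycle length = 45 + 3 + 49 = 97s
t = 243, phase_t = 243 mod 97 = 49
49 >= 48 → RED

Answer: red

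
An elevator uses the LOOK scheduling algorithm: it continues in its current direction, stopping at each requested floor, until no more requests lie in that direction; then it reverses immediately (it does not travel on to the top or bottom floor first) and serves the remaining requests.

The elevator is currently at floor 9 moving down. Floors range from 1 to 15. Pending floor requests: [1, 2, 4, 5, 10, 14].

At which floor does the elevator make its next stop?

Current floor: 9, direction: down
Requests above: [10, 14]
Requests below: [1, 2, 4, 5]
Moving down and requests lie below → nearest below is max([1, 2, 4, 5]) = 5

Answer: 5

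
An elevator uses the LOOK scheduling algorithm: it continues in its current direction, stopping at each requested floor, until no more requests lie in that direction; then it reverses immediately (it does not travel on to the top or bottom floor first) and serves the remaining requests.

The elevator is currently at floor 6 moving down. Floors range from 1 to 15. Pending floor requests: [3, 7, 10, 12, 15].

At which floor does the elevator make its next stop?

Current floor: 6, direction: down
Requests above: [7, 10, 12, 15]
Requests below: [3]
Moving down and requests lie below → nearest below is max([3]) = 3

Answer: 3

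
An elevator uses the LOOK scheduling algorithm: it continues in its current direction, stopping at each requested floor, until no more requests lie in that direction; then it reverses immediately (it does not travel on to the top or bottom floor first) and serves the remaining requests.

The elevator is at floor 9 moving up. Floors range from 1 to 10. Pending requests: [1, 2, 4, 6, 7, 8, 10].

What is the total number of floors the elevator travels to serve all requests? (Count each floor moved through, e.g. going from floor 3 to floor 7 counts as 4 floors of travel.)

Start at floor 9 moving up, LOOK stop order: [10, 8, 7, 6, 4, 2, 1]
  9 → 10: |10-9| = 1, total = 1
  10 → 8: |8-10| = 2, total = 3
  8 → 7: |7-8| = 1, total = 4
  7 → 6: |6-7| = 1, total = 5
  6 → 4: |4-6| = 2, total = 7
  4 → 2: |2-4| = 2, total = 9
  2 → 1: |1-2| = 1, total = 10

Answer: 10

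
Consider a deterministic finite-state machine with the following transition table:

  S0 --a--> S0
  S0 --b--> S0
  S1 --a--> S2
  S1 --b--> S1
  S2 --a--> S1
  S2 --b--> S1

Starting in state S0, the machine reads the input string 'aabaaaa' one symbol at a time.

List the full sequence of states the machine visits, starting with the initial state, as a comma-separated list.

Start: S0
  read 'a': S0 --a--> S0
  read 'a': S0 --a--> S0
  read 'b': S0 --b--> S0
  read 'a': S0 --a--> S0
  read 'a': S0 --a--> S0
  read 'a': S0 --a--> S0
  read 'a': S0 --a--> S0

Answer: S0, S0, S0, S0, S0, S0, S0, S0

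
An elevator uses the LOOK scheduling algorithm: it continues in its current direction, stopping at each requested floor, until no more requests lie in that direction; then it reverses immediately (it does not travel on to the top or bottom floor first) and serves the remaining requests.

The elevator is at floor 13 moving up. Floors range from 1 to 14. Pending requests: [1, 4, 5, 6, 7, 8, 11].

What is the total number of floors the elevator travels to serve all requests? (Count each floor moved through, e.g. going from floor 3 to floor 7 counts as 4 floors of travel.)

Answer: 12

Derivation:
Start at floor 13 moving up, LOOK stop order: [11, 8, 7, 6, 5, 4, 1]
  13 → 11: |11-13| = 2, total = 2
  11 → 8: |8-11| = 3, total = 5
  8 → 7: |7-8| = 1, total = 6
  7 → 6: |6-7| = 1, total = 7
  6 → 5: |5-6| = 1, total = 8
  5 → 4: |4-5| = 1, total = 9
  4 → 1: |1-4| = 3, total = 12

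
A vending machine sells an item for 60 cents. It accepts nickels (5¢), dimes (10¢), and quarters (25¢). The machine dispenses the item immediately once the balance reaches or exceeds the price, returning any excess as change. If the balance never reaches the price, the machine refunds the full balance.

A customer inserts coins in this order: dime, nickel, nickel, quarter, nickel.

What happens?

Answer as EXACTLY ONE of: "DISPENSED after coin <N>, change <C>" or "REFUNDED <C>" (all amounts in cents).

Price: 60¢
Coin 1 (dime, 10¢): balance = 10¢
Coin 2 (nickel, 5¢): balance = 15¢
Coin 3 (nickel, 5¢): balance = 20¢
Coin 4 (quarter, 25¢): balance = 45¢
Coin 5 (nickel, 5¢): balance = 50¢
All coins inserted, balance 50¢ < price 60¢ → REFUND 50¢

Answer: REFUNDED 50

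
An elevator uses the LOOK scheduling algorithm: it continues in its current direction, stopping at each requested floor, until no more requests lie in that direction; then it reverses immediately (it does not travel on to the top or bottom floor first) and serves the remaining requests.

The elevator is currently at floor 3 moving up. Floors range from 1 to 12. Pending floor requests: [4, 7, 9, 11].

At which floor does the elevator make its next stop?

Answer: 4

Derivation:
Current floor: 3, direction: up
Requests above: [4, 7, 9, 11]
Requests below: []
Moving up and requests lie above → nearest above is min([4, 7, 9, 11]) = 4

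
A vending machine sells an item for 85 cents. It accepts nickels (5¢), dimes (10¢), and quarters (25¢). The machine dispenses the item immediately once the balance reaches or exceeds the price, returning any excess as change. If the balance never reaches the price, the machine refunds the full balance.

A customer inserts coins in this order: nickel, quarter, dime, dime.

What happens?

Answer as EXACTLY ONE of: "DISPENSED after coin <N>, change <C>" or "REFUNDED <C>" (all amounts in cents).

Price: 85¢
Coin 1 (nickel, 5¢): balance = 5¢
Coin 2 (quarter, 25¢): balance = 30¢
Coin 3 (dime, 10¢): balance = 40¢
Coin 4 (dime, 10¢): balance = 50¢
All coins inserted, balance 50¢ < price 85¢ → REFUND 50¢

Answer: REFUNDED 50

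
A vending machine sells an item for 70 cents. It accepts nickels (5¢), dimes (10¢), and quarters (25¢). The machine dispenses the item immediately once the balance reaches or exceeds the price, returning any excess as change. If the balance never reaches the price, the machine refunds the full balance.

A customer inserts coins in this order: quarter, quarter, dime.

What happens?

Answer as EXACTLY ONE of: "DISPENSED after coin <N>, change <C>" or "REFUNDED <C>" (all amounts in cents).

Price: 70¢
Coin 1 (quarter, 25¢): balance = 25¢
Coin 2 (quarter, 25¢): balance = 50¢
Coin 3 (dime, 10¢): balance = 60¢
All coins inserted, balance 60¢ < price 70¢ → REFUND 60¢

Answer: REFUNDED 60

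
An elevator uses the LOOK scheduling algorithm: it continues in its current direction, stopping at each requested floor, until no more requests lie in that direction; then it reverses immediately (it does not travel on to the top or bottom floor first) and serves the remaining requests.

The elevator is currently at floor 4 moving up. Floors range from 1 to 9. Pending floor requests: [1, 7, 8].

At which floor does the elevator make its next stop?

Current floor: 4, direction: up
Requests above: [7, 8]
Requests below: [1]
Moving up and requests lie above → nearest above is min([7, 8]) = 7

Answer: 7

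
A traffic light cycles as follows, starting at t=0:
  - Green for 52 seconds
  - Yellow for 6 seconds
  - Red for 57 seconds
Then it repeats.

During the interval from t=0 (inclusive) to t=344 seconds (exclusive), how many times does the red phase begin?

Answer: 3

Derivation:
Cycle = 52+6+57 = 115s
red phase starts at t = k*115 + 58 for k=0,1,2,...
Need k*115+58 < 344 → k < 2.487
k ∈ {0, ..., 2} → 3 starts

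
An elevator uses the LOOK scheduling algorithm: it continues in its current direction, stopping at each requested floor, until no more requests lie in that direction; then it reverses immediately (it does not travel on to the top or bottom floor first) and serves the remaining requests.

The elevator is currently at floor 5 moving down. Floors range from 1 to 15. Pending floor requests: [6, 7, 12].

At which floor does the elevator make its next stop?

Answer: 6

Derivation:
Current floor: 5, direction: down
Requests above: [6, 7, 12]
Requests below: []
Moving down but no requests below → reverse; nearest above is min([6, 7, 12]) = 6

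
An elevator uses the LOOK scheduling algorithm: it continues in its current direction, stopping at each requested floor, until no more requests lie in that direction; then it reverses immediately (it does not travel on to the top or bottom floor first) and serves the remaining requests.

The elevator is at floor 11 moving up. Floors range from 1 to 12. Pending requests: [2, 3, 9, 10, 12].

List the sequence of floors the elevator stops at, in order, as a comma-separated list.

Current: 11, moving UP
Serve above first (ascending): [12]
Then reverse, serve below (descending): [10, 9, 3, 2]

Answer: 12, 10, 9, 3, 2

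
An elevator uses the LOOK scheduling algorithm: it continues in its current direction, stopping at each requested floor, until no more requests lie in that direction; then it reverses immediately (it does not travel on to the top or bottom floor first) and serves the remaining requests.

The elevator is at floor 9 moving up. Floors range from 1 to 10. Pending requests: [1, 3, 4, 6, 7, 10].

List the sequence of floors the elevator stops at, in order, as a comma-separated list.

Current: 9, moving UP
Serve above first (ascending): [10]
Then reverse, serve below (descending): [7, 6, 4, 3, 1]

Answer: 10, 7, 6, 4, 3, 1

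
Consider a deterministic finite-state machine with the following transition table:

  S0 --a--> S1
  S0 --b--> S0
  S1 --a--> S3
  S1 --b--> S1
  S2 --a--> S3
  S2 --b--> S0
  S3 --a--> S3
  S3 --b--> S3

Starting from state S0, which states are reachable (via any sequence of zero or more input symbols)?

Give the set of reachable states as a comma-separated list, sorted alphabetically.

Answer: S0, S1, S3

Derivation:
BFS from S0:
  visit S0: S0--a-->S1 (new), S0--b-->S0 (seen)
  visit S1: S1--a-->S3 (new), S1--b-->S1 (seen)
  visit S3: S3--a-->S3 (seen), S3--b-->S3 (seen)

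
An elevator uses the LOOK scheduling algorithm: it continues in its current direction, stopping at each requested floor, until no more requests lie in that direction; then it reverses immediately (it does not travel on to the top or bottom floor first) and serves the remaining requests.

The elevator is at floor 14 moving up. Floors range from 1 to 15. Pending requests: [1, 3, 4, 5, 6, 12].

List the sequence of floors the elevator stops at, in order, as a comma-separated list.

Current: 14, moving UP
Serve above first (ascending): []
Then reverse, serve below (descending): [12, 6, 5, 4, 3, 1]

Answer: 12, 6, 5, 4, 3, 1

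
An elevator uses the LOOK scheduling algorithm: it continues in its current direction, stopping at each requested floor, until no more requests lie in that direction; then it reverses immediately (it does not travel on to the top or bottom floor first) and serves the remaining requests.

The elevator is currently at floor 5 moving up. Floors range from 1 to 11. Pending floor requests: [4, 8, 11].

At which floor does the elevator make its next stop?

Answer: 8

Derivation:
Current floor: 5, direction: up
Requests above: [8, 11]
Requests below: [4]
Moving up and requests lie above → nearest above is min([8, 11]) = 8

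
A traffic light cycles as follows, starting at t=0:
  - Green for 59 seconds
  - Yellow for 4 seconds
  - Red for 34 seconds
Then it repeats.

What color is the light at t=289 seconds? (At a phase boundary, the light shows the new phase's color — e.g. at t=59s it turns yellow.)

Cycle length = 59 + 4 + 34 = 97s
t = 289, phase_t = 289 mod 97 = 95
95 >= 63 → RED

Answer: red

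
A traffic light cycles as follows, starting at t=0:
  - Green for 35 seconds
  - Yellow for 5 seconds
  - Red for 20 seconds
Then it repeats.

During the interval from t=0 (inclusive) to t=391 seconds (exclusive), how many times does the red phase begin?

Answer: 6

Derivation:
Cycle = 35+5+20 = 60s
red phase starts at t = k*60 + 40 for k=0,1,2,...
Need k*60+40 < 391 → k < 5.850
k ∈ {0, ..., 5} → 6 starts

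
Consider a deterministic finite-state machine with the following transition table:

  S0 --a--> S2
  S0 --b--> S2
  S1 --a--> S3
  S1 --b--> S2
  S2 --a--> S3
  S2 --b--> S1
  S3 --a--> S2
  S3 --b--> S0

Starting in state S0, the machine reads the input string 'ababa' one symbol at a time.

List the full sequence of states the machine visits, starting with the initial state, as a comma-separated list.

Answer: S0, S2, S1, S3, S0, S2

Derivation:
Start: S0
  read 'a': S0 --a--> S2
  read 'b': S2 --b--> S1
  read 'a': S1 --a--> S3
  read 'b': S3 --b--> S0
  read 'a': S0 --a--> S2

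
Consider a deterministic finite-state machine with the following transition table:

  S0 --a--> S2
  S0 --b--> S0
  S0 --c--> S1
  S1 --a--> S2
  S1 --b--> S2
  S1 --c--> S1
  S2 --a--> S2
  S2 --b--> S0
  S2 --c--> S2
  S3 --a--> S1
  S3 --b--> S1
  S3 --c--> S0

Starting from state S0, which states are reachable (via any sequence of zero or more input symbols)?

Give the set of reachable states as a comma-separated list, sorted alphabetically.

Answer: S0, S1, S2

Derivation:
BFS from S0:
  visit S0: S0--a-->S2 (new), S0--b-->S0 (seen), S0--c-->S1 (new)
  visit S2: S2--a-->S2 (seen), S2--b-->S0 (seen), S2--c-->S2 (seen)
  visit S1: S1--a-->S2 (seen), S1--b-->S2 (seen), S1--c-->S1 (seen)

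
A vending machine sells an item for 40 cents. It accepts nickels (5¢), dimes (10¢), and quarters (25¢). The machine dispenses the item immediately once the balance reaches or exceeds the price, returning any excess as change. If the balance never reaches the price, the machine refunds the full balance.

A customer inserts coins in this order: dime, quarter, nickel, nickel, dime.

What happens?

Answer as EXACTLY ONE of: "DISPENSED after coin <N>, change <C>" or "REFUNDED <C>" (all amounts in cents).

Price: 40¢
Coin 1 (dime, 10¢): balance = 10¢
Coin 2 (quarter, 25¢): balance = 35¢
Coin 3 (nickel, 5¢): balance = 40¢
  → balance >= price → DISPENSE, change = 40 - 40 = 0¢

Answer: DISPENSED after coin 3, change 0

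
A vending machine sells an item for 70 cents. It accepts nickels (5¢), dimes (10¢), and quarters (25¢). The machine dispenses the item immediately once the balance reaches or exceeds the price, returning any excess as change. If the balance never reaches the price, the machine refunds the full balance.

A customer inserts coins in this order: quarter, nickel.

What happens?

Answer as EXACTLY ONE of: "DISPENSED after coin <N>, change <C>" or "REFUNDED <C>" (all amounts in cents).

Price: 70¢
Coin 1 (quarter, 25¢): balance = 25¢
Coin 2 (nickel, 5¢): balance = 30¢
All coins inserted, balance 30¢ < price 70¢ → REFUND 30¢

Answer: REFUNDED 30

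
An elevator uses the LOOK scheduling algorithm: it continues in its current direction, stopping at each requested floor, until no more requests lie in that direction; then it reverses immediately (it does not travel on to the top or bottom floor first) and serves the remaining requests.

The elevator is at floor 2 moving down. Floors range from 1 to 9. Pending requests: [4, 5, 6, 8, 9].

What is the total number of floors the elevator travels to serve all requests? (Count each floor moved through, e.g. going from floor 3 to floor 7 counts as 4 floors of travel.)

Answer: 7

Derivation:
Start at floor 2 moving down, LOOK stop order: [4, 5, 6, 8, 9]
  2 → 4: |4-2| = 2, total = 2
  4 → 5: |5-4| = 1, total = 3
  5 → 6: |6-5| = 1, total = 4
  6 → 8: |8-6| = 2, total = 6
  8 → 9: |9-8| = 1, total = 7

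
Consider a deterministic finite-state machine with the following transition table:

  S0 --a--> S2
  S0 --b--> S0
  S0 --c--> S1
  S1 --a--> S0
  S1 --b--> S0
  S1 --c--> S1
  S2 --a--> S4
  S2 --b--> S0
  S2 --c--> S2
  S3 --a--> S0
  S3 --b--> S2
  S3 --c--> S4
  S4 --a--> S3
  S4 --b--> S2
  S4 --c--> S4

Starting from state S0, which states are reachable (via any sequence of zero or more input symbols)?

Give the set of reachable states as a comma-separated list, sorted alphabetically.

Answer: S0, S1, S2, S3, S4

Derivation:
BFS from S0:
  visit S0: S0--a-->S2 (new), S0--b-->S0 (seen), S0--c-->S1 (new)
  visit S2: S2--a-->S4 (new), S2--b-->S0 (seen), S2--c-->S2 (seen)
  visit S1: S1--a-->S0 (seen), S1--b-->S0 (seen), S1--c-->S1 (seen)
  visit S4: S4--a-->S3 (new), S4--b-->S2 (seen), S4--c-->S4 (seen)
  visit S3: S3--a-->S0 (seen), S3--b-->S2 (seen), S3--c-->S4 (seen)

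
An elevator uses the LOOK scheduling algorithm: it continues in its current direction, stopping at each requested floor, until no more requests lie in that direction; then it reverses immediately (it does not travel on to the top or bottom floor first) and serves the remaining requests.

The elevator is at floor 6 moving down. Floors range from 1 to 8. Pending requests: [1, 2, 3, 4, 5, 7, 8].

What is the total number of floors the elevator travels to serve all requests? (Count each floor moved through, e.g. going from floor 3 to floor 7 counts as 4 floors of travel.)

Answer: 12

Derivation:
Start at floor 6 moving down, LOOK stop order: [5, 4, 3, 2, 1, 7, 8]
  6 → 5: |5-6| = 1, total = 1
  5 → 4: |4-5| = 1, total = 2
  4 → 3: |3-4| = 1, total = 3
  3 → 2: |2-3| = 1, total = 4
  2 → 1: |1-2| = 1, total = 5
  1 → 7: |7-1| = 6, total = 11
  7 → 8: |8-7| = 1, total = 12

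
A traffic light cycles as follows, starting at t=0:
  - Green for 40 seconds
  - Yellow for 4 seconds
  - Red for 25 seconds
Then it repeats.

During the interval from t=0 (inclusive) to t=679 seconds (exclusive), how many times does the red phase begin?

Cycle = 40+4+25 = 69s
red phase starts at t = k*69 + 44 for k=0,1,2,...
Need k*69+44 < 679 → k < 9.203
k ∈ {0, ..., 9} → 10 starts

Answer: 10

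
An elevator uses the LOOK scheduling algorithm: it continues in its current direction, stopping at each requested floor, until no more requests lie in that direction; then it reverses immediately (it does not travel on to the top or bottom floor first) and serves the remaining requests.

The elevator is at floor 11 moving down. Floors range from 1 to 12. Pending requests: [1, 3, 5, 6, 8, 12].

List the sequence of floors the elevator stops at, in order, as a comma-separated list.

Current: 11, moving DOWN
Serve below first (descending): [8, 6, 5, 3, 1]
Then reverse, serve above (ascending): [12]

Answer: 8, 6, 5, 3, 1, 12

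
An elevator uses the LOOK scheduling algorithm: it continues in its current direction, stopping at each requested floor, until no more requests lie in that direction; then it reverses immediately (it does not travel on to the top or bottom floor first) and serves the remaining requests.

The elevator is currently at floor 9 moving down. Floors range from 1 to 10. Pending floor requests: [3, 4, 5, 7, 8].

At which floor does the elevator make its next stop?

Current floor: 9, direction: down
Requests above: []
Requests below: [3, 4, 5, 7, 8]
Moving down and requests lie below → nearest below is max([3, 4, 5, 7, 8]) = 8

Answer: 8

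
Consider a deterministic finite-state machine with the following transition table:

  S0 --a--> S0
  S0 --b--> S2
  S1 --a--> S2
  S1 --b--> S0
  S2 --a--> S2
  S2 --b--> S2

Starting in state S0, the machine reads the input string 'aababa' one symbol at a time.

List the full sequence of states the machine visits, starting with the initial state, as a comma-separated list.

Answer: S0, S0, S0, S2, S2, S2, S2

Derivation:
Start: S0
  read 'a': S0 --a--> S0
  read 'a': S0 --a--> S0
  read 'b': S0 --b--> S2
  read 'a': S2 --a--> S2
  read 'b': S2 --b--> S2
  read 'a': S2 --a--> S2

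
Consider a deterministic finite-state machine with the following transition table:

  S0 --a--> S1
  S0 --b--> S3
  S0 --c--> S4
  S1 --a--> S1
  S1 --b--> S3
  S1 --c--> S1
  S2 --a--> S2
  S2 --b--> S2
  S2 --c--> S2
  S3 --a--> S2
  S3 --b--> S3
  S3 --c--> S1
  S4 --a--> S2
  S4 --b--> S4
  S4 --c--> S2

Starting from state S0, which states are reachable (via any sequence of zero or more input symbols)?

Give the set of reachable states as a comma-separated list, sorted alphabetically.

Answer: S0, S1, S2, S3, S4

Derivation:
BFS from S0:
  visit S0: S0--a-->S1 (new), S0--b-->S3 (new), S0--c-->S4 (new)
  visit S1: S1--a-->S1 (seen), S1--b-->S3 (seen), S1--c-->S1 (seen)
  visit S3: S3--a-->S2 (new), S3--b-->S3 (seen), S3--c-->S1 (seen)
  visit S4: S4--a-->S2 (seen), S4--b-->S4 (seen), S4--c-->S2 (seen)
  visit S2: S2--a-->S2 (seen), S2--b-->S2 (seen), S2--c-->S2 (seen)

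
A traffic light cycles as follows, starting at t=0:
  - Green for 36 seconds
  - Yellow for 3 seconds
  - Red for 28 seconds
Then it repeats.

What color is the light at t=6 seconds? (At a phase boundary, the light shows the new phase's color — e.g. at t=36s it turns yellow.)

Answer: green

Derivation:
Cycle length = 36 + 3 + 28 = 67s
t = 6, phase_t = 6 mod 67 = 6
6 < 36 (green end) → GREEN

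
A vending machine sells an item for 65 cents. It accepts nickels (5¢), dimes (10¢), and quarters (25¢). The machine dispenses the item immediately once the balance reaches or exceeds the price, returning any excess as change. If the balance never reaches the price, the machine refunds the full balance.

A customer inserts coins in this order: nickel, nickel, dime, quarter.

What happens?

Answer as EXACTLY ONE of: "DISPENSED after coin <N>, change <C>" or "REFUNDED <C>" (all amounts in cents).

Price: 65¢
Coin 1 (nickel, 5¢): balance = 5¢
Coin 2 (nickel, 5¢): balance = 10¢
Coin 3 (dime, 10¢): balance = 20¢
Coin 4 (quarter, 25¢): balance = 45¢
All coins inserted, balance 45¢ < price 65¢ → REFUND 45¢

Answer: REFUNDED 45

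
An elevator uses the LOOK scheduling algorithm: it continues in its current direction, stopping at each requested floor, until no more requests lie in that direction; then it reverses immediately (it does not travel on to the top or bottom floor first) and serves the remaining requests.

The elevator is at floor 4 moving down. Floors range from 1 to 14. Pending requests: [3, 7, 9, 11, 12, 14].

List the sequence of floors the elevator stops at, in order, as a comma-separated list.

Current: 4, moving DOWN
Serve below first (descending): [3]
Then reverse, serve above (ascending): [7, 9, 11, 12, 14]

Answer: 3, 7, 9, 11, 12, 14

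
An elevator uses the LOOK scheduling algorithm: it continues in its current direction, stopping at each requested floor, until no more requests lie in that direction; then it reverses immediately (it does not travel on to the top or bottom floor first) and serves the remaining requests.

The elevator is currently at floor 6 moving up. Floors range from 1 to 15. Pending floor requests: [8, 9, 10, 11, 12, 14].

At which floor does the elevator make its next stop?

Answer: 8

Derivation:
Current floor: 6, direction: up
Requests above: [8, 9, 10, 11, 12, 14]
Requests below: []
Moving up and requests lie above → nearest above is min([8, 9, 10, 11, 12, 14]) = 8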